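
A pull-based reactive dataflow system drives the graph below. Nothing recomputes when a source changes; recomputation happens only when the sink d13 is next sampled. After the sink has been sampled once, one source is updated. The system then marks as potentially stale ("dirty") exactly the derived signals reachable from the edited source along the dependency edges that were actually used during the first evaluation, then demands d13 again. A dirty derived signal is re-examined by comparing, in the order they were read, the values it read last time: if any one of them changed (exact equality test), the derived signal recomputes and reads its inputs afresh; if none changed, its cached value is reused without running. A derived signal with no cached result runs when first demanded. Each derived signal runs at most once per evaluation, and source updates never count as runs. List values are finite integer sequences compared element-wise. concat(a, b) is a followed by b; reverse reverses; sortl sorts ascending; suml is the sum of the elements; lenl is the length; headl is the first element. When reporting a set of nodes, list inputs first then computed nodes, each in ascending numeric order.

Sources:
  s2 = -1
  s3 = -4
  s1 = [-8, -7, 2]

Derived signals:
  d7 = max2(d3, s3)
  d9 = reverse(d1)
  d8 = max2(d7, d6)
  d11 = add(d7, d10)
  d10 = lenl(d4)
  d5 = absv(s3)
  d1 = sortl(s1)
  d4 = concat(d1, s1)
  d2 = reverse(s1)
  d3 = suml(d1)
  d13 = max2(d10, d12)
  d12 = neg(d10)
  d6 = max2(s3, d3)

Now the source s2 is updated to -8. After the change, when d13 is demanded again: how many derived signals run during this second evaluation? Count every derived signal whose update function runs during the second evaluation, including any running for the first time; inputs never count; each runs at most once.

First evaluation (everything demanded from the output):
  d1 = sortl([-8, -7, 2]) = [-8, -7, 2]
  d4 = concat([-8, -7, 2], [-8, -7, 2]) = [-8, -7, 2, -8, -7, 2]
  d10 = lenl([-8, -7, 2, -8, -7, 2]) = 6
  d12 = neg(6) = -6
  d13 = max2(6, -6) = 6

Propagation after the edit:
  s2 feeds no computation that the output demands — nothing is marked dirty and nothing runs.

Key observation: s2 is never demanded by the output, so the edit triggers no recomputation at all.

Derived signals that run: none — 0 in total.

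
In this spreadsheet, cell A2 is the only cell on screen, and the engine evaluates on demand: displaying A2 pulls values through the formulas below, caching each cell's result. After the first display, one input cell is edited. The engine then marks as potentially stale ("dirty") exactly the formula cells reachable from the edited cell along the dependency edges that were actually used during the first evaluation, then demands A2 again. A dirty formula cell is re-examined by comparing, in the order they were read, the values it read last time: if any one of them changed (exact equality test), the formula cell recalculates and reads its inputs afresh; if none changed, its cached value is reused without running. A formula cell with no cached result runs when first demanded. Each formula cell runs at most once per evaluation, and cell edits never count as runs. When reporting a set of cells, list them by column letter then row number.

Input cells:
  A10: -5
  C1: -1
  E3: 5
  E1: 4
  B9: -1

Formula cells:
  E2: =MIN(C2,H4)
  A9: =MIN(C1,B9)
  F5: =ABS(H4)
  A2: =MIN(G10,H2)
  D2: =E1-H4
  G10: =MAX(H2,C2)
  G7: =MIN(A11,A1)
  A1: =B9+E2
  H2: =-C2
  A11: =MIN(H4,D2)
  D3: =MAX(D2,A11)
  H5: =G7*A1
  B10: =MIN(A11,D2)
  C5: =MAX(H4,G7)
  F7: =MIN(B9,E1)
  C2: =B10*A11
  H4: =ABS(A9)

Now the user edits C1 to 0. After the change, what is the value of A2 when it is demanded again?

A2 now evaluates to -1.
The important point: A9 recomputes to an identical value, and the output ends up unchanged.

Initial pass — values computed on the first demand:
  A9 = MIN(-1, -1) = -1
  H4 = ABS(-1) = 1
  D2 = 4 - 1 = 3
  A11 = MIN(1, 3) = 1
  B10 = MIN(1, 3) = 1
  C2 = 1 * 1 = 1
  H2 = -(1) = -1
  G10 = MAX(-1, 1) = 1
  A2 = MIN(1, -1) = -1

Second demand — change propagation:
  A9: re-runs because C1 -1->0; new result -1 (unchanged).
  H4: re-examined; everything it read last time is the same (A9 unchanged) — cache 1 kept, no run.
  D2: re-examined; everything it read last time is the same (E1 unchanged, H4 unchanged) — cache 3 kept, no run.
  A11: re-examined; everything it read last time is the same (H4 unchanged, D2 unchanged) — cache 1 kept, no run.
  B10: re-examined; everything it read last time is the same (A11 unchanged, D2 unchanged) — cache 1 kept, no run.
  C2: re-examined; everything it read last time is the same (B10 unchanged, A11 unchanged) — cache 1 kept, no run.
  H2: re-examined; everything it read last time is the same (C2 unchanged) — cache -1 kept, no run.
  G10: re-examined; everything it read last time is the same (H2 unchanged, C2 unchanged) — cache 1 kept, no run.
  A2: re-examined; everything it read last time is the same (G10 unchanged, H2 unchanged) — cache -1 kept, no run.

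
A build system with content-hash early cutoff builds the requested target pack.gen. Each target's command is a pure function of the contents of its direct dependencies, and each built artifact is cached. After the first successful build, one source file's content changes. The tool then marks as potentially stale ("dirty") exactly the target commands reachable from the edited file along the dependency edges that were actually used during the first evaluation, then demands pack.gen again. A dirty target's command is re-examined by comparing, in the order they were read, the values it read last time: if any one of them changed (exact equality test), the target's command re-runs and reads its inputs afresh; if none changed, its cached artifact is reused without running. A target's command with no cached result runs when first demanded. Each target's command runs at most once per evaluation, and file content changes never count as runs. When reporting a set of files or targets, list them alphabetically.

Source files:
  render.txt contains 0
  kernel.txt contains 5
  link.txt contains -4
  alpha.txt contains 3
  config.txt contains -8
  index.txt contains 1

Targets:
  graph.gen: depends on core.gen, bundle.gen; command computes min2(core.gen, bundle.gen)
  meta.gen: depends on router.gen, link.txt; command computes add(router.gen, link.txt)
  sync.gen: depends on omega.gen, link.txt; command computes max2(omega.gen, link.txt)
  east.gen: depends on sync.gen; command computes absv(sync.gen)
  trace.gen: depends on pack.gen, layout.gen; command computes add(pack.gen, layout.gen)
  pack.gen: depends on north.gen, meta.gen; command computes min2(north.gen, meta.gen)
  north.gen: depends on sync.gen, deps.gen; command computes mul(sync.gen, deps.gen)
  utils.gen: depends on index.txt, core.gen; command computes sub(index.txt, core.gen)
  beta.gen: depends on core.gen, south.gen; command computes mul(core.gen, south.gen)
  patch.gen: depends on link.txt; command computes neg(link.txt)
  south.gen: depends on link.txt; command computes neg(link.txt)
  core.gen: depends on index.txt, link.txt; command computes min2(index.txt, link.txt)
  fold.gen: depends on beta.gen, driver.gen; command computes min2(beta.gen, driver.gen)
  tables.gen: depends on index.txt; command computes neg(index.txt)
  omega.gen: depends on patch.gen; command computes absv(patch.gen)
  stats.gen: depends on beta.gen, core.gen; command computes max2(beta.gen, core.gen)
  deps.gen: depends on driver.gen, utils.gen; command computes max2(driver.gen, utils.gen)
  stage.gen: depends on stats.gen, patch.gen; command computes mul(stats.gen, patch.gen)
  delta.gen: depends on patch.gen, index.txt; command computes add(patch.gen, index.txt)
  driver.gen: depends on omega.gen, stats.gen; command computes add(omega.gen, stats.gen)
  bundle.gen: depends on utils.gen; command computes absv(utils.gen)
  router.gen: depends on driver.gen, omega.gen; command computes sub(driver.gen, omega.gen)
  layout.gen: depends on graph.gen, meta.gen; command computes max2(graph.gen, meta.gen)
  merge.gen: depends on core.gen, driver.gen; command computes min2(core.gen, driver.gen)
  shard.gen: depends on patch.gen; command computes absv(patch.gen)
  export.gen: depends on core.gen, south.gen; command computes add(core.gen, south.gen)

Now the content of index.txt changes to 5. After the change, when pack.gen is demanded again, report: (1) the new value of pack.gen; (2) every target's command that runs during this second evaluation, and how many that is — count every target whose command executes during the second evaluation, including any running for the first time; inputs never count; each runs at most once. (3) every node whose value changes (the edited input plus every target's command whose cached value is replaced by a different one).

First evaluation (everything demanded from the output):
  core.gen = min2(1, -4) = -4
  patch.gen = neg(-4) = 4
  omega.gen = absv(4) = 4
  south.gen = neg(-4) = 4
  beta.gen = mul(-4, 4) = -16
  stats.gen = max2(-16, -4) = -4
  driver.gen = add(4, -4) = 0
  router.gen = sub(0, 4) = -4
  meta.gen = add(-4, -4) = -8
  sync.gen = max2(4, -4) = 4
  utils.gen = sub(1, -4) = 5
  deps.gen = max2(0, 5) = 5
  north.gen = mul(4, 5) = 20
  pack.gen = min2(20, -8) = -8

Propagation after the edit:
  core.gen: runs — index.txt 1->5; result -4 (same value as before).
  beta.gen: checked — values it read are unchanged (core.gen unchanged, south.gen unchanged); reused cached -16 without running.
  stats.gen: checked — values it read are unchanged (beta.gen unchanged, core.gen unchanged); reused cached -4 without running.
  driver.gen: checked — values it read are unchanged (omega.gen unchanged, stats.gen unchanged); reused cached 0 without running.
  router.gen: checked — values it read are unchanged (driver.gen unchanged, omega.gen unchanged); reused cached -4 without running.
  meta.gen: checked — values it read are unchanged (router.gen unchanged, link.txt unchanged); reused cached -8 without running.
  utils.gen: runs — index.txt 1->5; result 9.
  deps.gen: runs — utils.gen 5->9; result 9.
  north.gen: runs — deps.gen 5->9; result 36.
  pack.gen: runs — north.gen 20->36; result -8 (same value as before).

Key observation: the cutoff stops propagation at beta.gen — its inputs' values are unchanged, so it reuses its cache.

New value of pack.gen: -8.
Target commands that run: core.gen, deps.gen, north.gen, pack.gen, utils.gen — 5 in total.
Values that change: deps.gen, index.txt, north.gen, utils.gen.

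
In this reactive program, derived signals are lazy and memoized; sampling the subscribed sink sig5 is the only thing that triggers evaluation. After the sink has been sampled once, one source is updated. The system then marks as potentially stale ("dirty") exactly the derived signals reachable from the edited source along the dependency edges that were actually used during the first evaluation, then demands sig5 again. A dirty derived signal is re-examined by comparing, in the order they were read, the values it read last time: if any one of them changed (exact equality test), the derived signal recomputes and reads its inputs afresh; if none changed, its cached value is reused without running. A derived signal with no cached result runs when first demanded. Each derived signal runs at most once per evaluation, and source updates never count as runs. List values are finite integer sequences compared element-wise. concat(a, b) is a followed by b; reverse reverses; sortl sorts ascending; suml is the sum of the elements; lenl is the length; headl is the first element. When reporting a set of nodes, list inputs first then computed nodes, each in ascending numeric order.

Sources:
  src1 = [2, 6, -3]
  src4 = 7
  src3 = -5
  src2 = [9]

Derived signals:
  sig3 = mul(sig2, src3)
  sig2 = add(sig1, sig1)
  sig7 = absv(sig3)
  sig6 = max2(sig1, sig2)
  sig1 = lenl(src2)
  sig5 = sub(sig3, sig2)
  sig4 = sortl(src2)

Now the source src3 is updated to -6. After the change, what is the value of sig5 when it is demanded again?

First demand of the output computes:
  sig1 = lenl([9]) = 1
  sig2 = add(1, 1) = 2
  sig3 = mul(2, -5) = -10
  sig5 = sub(-10, 2) = -12

After the edit, cleaning proceeds:
  sig3: a read changed (src3 -5->-6) — executes, giving -12.
  sig5: a read changed (sig3 -10->-12) — executes, giving -14.

Demanding sig5 again yields -14.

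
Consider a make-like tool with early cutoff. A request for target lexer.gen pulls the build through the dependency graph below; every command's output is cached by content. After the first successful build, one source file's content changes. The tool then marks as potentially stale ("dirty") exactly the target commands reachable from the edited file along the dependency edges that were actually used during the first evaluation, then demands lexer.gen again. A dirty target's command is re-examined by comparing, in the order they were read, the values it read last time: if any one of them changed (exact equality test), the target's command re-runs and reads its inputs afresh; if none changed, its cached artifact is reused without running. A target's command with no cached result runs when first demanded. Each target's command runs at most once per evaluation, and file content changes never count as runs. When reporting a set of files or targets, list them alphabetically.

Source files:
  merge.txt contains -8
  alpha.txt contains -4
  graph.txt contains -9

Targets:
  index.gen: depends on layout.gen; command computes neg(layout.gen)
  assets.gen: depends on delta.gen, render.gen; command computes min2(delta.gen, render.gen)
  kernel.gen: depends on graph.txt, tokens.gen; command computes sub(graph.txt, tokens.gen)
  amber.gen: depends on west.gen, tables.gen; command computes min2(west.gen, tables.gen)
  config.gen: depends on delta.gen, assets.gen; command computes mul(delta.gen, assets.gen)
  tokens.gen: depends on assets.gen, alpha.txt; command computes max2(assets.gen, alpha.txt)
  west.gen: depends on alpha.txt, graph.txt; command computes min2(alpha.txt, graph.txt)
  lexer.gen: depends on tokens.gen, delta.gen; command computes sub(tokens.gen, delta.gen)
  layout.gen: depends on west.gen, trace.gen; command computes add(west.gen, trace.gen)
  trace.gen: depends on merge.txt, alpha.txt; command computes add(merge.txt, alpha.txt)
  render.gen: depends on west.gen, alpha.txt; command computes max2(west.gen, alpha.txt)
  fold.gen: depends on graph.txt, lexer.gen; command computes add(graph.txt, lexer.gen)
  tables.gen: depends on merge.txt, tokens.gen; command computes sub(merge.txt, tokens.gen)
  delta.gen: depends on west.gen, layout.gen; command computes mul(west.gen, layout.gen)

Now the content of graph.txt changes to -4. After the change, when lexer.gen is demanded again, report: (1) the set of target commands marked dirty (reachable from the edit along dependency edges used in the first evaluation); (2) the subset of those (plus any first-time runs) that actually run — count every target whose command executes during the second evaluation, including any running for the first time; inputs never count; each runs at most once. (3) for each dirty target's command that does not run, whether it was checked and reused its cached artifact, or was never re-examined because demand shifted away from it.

First demand of the output computes:
  trace.gen = add(-8, -4) = -12
  west.gen = min2(-4, -9) = -9
  layout.gen = add(-9, -12) = -21
  delta.gen = mul(-9, -21) = 189
  render.gen = max2(-9, -4) = -4
  assets.gen = min2(189, -4) = -4
  tokens.gen = max2(-4, -4) = -4
  lexer.gen = sub(-4, 189) = -193

After the edit, cleaning proceeds:
  west.gen: a read changed (graph.txt -9->-4) — executes, giving -4.
  layout.gen: a read changed (west.gen -9->-4) — executes, giving -16.
  delta.gen: a read changed (west.gen -9->-4; layout.gen -21->-16) — executes, giving 64.
  render.gen: a read changed (west.gen -9->-4) — executes, giving -4 — identical to its old value.
  assets.gen: a read changed (delta.gen 189->64) — executes, giving -4 — identical to its old value.
  tokens.gen: dirty, but its reads are unchanged (assets.gen unchanged, alpha.txt unchanged); cached -4 stands.
  lexer.gen: a read changed (delta.gen 189->64) — executes, giving -68.

Note where the cutoff bites: tokens.gen is checked, finds nothing changed, and keeps its cache.

The edit dirties: assets.gen, delta.gen, layout.gen, lexer.gen, render.gen, tokens.gen, west.gen.
6 target commands run: assets.gen, delta.gen, layout.gen, lexer.gen, render.gen, west.gen.
Cache hits after checking: tokens.gen.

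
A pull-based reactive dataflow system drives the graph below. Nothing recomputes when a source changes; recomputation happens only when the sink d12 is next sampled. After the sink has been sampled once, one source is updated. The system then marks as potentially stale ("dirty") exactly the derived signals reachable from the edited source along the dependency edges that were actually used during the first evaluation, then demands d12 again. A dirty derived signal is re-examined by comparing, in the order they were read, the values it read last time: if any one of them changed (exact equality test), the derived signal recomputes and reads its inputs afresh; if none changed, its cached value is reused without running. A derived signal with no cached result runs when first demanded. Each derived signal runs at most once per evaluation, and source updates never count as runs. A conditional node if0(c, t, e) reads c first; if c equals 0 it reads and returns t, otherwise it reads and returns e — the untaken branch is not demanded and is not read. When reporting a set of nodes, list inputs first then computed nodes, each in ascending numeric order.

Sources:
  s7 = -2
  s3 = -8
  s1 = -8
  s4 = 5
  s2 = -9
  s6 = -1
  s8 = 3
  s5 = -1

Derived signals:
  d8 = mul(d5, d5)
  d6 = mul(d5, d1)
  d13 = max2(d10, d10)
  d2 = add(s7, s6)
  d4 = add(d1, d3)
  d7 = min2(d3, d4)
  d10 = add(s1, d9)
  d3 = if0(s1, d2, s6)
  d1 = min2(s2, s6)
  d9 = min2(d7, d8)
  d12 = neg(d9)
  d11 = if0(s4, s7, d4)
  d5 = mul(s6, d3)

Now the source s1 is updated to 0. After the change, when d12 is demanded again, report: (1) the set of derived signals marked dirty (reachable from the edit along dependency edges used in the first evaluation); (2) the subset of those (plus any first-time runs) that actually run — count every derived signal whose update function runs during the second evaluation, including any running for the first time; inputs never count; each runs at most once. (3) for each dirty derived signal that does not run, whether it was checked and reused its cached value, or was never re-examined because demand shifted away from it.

Marked dirty: d3, d4, d5, d7, d8, d9, d12.
Derived signals that run: d2, d3, d4, d5, d7, d8, d9, d12 — 8 in total.
Every dirty derived signal ran.
Key observation: a condition flipped, so demand reaches new nodes — d2 runs for the first time.

First evaluation (everything demanded from the output):
  d1 = min2(-9, -1) = -9
  d3 = if0(s1=-8 -> else branch s6) = -1
  d4 = add(-9, -1) = -10
  d5 = mul(-1, -1) = 1
  d7 = min2(-1, -10) = -10
  d8 = mul(1, 1) = 1
  d9 = min2(-10, 1) = -10
  d12 = neg(-10) = 10

Propagation after the edit:
  d2: demanded for the first time — runs, produces -3.
  d3: runs — s1 -8->0; result -3.
  d4: runs — d3 -1->-3; result -12.
  d5: runs — d3 -1->-3; result 3.
  d7: runs — d3 -1->-3; d4 -10->-12; result -12.
  d8: runs — d5 1->3; d5 1->3; result 9.
  d9: runs — d7 -10->-12; d8 1->9; result -12.
  d12: runs — d9 -10->-12; result 12.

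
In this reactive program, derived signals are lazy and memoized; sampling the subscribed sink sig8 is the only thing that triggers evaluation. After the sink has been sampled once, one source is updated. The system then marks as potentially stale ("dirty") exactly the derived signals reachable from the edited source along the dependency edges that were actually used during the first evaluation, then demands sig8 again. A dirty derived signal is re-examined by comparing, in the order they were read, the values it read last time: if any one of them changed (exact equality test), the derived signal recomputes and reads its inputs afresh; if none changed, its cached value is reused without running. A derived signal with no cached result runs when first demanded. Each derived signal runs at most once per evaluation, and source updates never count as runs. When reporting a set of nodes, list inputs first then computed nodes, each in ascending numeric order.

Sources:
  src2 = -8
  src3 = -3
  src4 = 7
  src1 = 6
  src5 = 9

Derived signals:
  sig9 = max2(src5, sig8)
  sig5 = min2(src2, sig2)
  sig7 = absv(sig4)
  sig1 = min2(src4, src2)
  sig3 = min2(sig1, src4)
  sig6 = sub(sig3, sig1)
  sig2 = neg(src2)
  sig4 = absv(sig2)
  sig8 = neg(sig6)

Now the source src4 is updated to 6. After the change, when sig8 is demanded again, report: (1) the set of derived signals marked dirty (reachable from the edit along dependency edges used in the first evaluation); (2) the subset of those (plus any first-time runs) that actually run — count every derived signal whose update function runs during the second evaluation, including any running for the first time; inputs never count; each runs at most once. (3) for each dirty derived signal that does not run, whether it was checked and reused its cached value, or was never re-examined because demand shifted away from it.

The edit dirties: sig1, sig3, sig6, sig8.
2 derived signals run: sig1, sig3.
Cache hits after checking: sig6, sig8.
Note where the cutoff bites: sig6 is checked, finds nothing changed, and keeps its cache.

First demand of the output computes:
  sig1 = min2(7, -8) = -8
  sig3 = min2(-8, 7) = -8
  sig6 = sub(-8, -8) = 0
  sig8 = neg(0) = 0

After the edit, cleaning proceeds:
  sig1: a read changed (src4 7->6) — executes, giving -8 — identical to its old value.
  sig3: a read changed (src4 7->6) — executes, giving -8 — identical to its old value.
  sig6: dirty, but its reads are unchanged (sig3 unchanged, sig1 unchanged); cached 0 stands.
  sig8: dirty, but its reads are unchanged (sig6 unchanged); cached 0 stands.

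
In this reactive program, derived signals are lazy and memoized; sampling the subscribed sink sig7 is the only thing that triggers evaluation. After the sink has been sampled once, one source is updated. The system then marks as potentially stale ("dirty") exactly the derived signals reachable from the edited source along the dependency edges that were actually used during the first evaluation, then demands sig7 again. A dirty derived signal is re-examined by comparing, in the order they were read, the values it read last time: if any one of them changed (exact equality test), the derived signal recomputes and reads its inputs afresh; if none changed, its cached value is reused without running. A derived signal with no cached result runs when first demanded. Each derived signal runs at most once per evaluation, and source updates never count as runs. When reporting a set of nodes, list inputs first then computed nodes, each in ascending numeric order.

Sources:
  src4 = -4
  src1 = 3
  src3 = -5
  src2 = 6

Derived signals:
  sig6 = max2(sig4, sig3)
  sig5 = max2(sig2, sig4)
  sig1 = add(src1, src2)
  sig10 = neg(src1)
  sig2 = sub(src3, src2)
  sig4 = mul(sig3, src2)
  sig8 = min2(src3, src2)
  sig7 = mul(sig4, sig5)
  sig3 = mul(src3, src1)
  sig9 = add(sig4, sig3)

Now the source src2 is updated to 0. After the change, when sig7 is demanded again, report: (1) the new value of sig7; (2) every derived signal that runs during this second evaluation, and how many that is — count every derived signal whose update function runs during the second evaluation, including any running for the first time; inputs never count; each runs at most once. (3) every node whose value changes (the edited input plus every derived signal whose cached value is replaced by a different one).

First demand of the output computes:
  sig2 = sub(-5, 6) = -11
  sig3 = mul(-5, 3) = -15
  sig4 = mul(-15, 6) = -90
  sig5 = max2(-11, -90) = -11
  sig7 = mul(-90, -11) = 990

After the edit, cleaning proceeds:
  sig2: a read changed (src2 6->0) — executes, giving -5.
  sig4: a read changed (src2 6->0) — executes, giving 0.
  sig5: a read changed (sig2 -11->-5; sig4 -90->0) — executes, giving 0.
  sig7: a read changed (sig4 -90->0; sig5 -11->0) — executes, giving 0.

Demanding sig7 again yields 0.
4 derived signals run: sig2, sig4, sig5, sig7.
The nodes whose values change: src2, sig2, sig4, sig5, sig7.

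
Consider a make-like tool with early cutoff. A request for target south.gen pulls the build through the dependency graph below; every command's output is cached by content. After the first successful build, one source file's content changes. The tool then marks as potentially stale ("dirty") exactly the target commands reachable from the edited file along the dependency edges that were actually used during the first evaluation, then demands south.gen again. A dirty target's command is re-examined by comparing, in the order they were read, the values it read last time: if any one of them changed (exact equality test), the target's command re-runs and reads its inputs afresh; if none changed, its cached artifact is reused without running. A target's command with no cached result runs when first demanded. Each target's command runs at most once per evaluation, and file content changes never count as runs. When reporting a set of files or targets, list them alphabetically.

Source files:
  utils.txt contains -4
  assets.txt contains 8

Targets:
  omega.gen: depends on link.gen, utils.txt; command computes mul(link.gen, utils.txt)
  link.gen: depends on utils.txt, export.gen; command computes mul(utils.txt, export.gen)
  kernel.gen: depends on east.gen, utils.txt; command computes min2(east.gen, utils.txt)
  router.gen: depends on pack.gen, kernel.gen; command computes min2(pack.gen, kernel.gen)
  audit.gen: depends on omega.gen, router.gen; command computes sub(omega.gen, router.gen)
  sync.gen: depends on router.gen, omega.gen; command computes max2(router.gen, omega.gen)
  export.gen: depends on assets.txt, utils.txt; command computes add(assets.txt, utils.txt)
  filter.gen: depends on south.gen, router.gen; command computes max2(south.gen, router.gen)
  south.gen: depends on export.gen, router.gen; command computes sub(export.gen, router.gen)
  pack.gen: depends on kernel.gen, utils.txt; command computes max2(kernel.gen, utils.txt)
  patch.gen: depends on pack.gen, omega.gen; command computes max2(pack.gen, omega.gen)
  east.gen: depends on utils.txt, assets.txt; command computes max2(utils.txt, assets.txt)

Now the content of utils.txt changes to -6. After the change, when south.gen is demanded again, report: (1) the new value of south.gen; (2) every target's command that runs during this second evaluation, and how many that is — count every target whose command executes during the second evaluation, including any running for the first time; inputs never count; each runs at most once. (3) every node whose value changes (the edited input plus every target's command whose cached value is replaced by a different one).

First demand of the output computes:
  east.gen = max2(-4, 8) = 8
  export.gen = add(8, -4) = 4
  kernel.gen = min2(8, -4) = -4
  pack.gen = max2(-4, -4) = -4
  router.gen = min2(-4, -4) = -4
  south.gen = sub(4, -4) = 8

After the edit, cleaning proceeds:
  east.gen: a read changed (utils.txt -4->-6) — executes, giving 8 — identical to its old value.
  export.gen: a read changed (utils.txt -4->-6) — executes, giving 2.
  kernel.gen: a read changed (utils.txt -4->-6) — executes, giving -6.
  pack.gen: a read changed (kernel.gen -4->-6; utils.txt -4->-6) — executes, giving -6.
  router.gen: a read changed (pack.gen -4->-6; kernel.gen -4->-6) — executes, giving -6.
  south.gen: a read changed (export.gen 4->2; router.gen -4->-6) — executes, giving 8 — identical to its old value.

Demanding south.gen again yields 8.
6 target commands run: east.gen, export.gen, kernel.gen, pack.gen, router.gen, south.gen.
The nodes whose values change: export.gen, kernel.gen, pack.gen, router.gen, utils.txt.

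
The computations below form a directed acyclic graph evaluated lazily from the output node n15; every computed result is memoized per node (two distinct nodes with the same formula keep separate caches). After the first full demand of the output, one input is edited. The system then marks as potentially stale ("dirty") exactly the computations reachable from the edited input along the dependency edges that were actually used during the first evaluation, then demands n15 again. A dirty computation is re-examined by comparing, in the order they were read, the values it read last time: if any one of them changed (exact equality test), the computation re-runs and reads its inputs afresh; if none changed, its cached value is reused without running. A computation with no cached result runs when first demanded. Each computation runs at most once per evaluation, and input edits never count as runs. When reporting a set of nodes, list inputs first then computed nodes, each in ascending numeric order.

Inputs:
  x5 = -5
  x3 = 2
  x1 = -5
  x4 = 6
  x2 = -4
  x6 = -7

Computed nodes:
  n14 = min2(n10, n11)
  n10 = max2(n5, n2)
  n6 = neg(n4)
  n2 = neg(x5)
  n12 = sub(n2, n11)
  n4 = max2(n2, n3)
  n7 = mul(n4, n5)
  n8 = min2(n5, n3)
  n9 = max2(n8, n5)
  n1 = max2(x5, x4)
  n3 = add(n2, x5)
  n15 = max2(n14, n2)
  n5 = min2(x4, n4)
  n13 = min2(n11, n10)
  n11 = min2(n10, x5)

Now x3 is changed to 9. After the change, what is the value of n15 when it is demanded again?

First demand of the output computes:
  n2 = neg(-5) = 5
  n3 = add(5, -5) = 0
  n4 = max2(5, 0) = 5
  n5 = min2(6, 5) = 5
  n10 = max2(5, 5) = 5
  n11 = min2(5, -5) = -5
  n14 = min2(5, -5) = -5
  n15 = max2(-5, 5) = 5

After the edit, cleaning proceeds:
  no node depends on x3 at all; the second demand re-runs nothing.

Note the shortcut — nothing in the graph depends on x3 at all, so no recomputation happens.

Demanding n15 again yields 5.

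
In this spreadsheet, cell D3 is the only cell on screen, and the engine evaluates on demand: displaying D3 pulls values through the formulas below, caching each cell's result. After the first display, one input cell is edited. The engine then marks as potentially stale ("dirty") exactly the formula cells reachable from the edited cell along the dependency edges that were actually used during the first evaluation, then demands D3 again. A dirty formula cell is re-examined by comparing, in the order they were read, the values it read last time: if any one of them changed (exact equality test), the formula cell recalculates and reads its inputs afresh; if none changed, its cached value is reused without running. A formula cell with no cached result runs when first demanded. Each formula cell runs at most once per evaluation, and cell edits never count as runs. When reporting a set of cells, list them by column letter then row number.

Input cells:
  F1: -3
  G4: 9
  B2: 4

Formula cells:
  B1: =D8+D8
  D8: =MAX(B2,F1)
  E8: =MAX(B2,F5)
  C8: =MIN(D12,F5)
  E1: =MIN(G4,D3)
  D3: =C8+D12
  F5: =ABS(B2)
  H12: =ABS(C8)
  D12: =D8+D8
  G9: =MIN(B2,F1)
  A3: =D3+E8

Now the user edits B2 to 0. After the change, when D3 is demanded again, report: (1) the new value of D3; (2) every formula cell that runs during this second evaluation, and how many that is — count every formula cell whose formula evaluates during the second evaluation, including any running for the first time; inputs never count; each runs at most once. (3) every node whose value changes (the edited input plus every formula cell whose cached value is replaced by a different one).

Initial pass — values computed on the first demand:
  D8 = MAX(4, -3) = 4
  D12 = 4 + 4 = 8
  F5 = ABS(4) = 4
  C8 = MIN(8, 4) = 4
  D3 = 4 + 8 = 12

Second demand — change propagation:
  D8: re-runs because B2 4->0; new result 0.
  D12: re-runs because D8 4->0; D8 4->0; new result 0.
  F5: re-runs because B2 4->0; new result 0.
  C8: re-runs because D12 8->0; F5 4->0; new result 0.
  D3: re-runs because C8 4->0; D12 8->0; new result 0.

D3 now evaluates to 0.
Run set: C8, D3, D8, D12, F5 (5 run).
Changed values: B2, C8, D3, D8, D12, F5.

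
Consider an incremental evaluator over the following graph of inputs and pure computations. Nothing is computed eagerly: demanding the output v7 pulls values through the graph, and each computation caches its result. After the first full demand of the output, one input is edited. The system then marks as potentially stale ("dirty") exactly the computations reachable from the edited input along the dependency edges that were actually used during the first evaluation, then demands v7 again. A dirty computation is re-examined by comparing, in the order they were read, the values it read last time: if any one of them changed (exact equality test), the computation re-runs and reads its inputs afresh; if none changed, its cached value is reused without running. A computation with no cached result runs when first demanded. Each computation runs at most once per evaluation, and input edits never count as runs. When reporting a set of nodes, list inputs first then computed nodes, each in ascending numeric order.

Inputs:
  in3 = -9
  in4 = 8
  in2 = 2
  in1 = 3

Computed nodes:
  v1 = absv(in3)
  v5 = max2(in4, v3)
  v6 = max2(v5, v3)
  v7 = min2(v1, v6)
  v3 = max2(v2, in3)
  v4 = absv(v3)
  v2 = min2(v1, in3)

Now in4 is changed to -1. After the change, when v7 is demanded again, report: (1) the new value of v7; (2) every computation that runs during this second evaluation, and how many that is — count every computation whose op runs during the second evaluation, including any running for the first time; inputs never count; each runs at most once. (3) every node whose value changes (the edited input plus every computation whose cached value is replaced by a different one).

Initial pass — values computed on the first demand:
  v1 = absv(-9) = 9
  v2 = min2(9, -9) = -9
  v3 = max2(-9, -9) = -9
  v5 = max2(8, -9) = 8
  v6 = max2(8, -9) = 8
  v7 = min2(9, 8) = 8

Second demand — change propagation:
  v5: re-runs because in4 8->-1; new result -1.
  v6: re-runs because v5 8->-1; new result -1.
  v7: re-runs because v6 8->-1; new result -1.

v7 now evaluates to -1.
Run set: v5, v6, v7 (3 run).
Changed values: in4, v5, v6, v7.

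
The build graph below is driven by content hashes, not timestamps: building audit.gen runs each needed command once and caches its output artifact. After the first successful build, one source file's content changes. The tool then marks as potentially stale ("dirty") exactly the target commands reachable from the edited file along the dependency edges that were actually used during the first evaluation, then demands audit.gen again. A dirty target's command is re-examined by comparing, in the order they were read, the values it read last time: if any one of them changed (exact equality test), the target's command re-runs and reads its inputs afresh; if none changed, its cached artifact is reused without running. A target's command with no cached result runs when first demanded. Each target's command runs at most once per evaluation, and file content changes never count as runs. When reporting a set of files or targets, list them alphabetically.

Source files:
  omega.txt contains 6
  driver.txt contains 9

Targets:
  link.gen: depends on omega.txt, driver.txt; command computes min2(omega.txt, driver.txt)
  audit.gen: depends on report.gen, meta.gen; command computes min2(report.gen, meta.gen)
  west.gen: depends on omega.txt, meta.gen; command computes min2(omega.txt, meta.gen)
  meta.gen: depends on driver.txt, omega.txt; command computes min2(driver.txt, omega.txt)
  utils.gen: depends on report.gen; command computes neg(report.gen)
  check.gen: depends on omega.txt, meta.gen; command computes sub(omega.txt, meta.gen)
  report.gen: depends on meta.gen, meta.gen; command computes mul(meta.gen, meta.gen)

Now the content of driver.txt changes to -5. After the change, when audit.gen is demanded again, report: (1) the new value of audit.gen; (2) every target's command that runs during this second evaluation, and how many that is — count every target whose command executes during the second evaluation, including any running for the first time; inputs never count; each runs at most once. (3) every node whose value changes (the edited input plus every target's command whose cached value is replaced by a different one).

audit.gen now evaluates to -5.
Run set: audit.gen, meta.gen, report.gen (3 run).
Changed values: audit.gen, driver.txt, meta.gen, report.gen.

Initial pass — values computed on the first demand:
  meta.gen = min2(9, 6) = 6
  report.gen = mul(6, 6) = 36
  audit.gen = min2(36, 6) = 6

Second demand — change propagation:
  meta.gen: re-runs because driver.txt 9->-5; new result -5.
  report.gen: re-runs because meta.gen 6->-5; meta.gen 6->-5; new result 25.
  audit.gen: re-runs because report.gen 36->25; meta.gen 6->-5; new result -5.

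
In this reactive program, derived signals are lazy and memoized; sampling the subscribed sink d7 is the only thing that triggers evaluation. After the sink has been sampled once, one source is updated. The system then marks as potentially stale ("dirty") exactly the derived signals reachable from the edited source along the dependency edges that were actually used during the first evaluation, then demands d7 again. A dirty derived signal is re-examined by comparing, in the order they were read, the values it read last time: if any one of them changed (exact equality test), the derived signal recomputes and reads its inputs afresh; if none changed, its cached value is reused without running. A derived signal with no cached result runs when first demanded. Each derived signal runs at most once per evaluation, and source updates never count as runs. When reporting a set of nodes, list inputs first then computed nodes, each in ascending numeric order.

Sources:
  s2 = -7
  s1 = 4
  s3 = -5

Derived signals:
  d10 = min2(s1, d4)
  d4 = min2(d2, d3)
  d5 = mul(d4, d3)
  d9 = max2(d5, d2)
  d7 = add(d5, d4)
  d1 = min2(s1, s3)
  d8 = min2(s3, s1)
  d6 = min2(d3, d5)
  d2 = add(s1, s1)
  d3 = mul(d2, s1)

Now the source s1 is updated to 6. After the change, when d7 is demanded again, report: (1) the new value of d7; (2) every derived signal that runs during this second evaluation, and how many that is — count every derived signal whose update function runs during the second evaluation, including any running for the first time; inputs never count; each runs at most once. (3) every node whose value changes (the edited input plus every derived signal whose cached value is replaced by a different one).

First demand of the output computes:
  d2 = add(4, 4) = 8
  d3 = mul(8, 4) = 32
  d4 = min2(8, 32) = 8
  d5 = mul(8, 32) = 256
  d7 = add(256, 8) = 264

After the edit, cleaning proceeds:
  d2: a read changed (s1 4->6; s1 4->6) — executes, giving 12.
  d3: a read changed (d2 8->12; s1 4->6) — executes, giving 72.
  d4: a read changed (d2 8->12; d3 32->72) — executes, giving 12.
  d5: a read changed (d4 8->12; d3 32->72) — executes, giving 864.
  d7: a read changed (d5 256->864; d4 8->12) — executes, giving 876.

Demanding d7 again yields 876.
5 derived signals run: d2, d3, d4, d5, d7.
The nodes whose values change: s1, d2, d3, d4, d5, d7.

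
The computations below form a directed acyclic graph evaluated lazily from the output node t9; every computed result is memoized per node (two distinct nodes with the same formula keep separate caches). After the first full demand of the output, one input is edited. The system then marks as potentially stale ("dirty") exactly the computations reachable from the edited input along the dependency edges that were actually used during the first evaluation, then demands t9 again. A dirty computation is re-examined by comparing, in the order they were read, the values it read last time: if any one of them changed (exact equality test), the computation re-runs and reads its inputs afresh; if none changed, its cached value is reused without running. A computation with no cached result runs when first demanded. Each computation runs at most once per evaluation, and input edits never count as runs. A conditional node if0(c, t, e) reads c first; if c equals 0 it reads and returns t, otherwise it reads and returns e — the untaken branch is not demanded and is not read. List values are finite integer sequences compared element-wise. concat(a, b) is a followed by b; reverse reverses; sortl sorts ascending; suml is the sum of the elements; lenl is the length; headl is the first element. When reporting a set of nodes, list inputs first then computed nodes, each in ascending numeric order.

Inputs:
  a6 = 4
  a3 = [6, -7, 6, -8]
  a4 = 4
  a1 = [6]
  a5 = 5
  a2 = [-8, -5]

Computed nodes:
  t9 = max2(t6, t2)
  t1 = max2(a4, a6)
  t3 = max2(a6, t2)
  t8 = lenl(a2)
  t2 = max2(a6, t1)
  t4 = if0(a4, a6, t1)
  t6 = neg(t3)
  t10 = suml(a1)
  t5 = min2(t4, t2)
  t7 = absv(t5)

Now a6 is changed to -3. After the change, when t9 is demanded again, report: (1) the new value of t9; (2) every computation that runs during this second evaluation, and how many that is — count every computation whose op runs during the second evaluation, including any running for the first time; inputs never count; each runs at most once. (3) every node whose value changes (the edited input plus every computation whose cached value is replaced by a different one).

First demand of the output computes:
  t1 = max2(4, 4) = 4
  t2 = max2(4, 4) = 4
  t3 = max2(4, 4) = 4
  t6 = neg(4) = -4
  t9 = max2(-4, 4) = 4

After the edit, cleaning proceeds:
  t1: a read changed (a6 4->-3) — executes, giving 4 — identical to its old value.
  t2: a read changed (a6 4->-3) — executes, giving 4 — identical to its old value.
  t3: a read changed (a6 4->-3) — executes, giving 4 — identical to its old value.
  t6: dirty, but its reads are unchanged (t3 unchanged); cached -4 stands.
  t9: dirty, but its reads are unchanged (t6 unchanged, t2 unchanged); cached 4 stands.

Note where the cutoff bites: t6 is checked, finds nothing changed, and keeps its cache.

Demanding t9 again yields 4.
3 computations run: t1, t2, t3.
The nodes whose values change: a6.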